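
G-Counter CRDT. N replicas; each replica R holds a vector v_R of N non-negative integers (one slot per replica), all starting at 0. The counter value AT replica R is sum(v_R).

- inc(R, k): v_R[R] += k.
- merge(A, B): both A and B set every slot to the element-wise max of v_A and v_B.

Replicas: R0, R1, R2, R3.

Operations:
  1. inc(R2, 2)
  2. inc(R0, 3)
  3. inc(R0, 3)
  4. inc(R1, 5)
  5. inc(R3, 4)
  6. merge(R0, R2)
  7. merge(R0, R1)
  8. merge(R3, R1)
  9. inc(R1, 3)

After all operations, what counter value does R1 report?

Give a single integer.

Answer: 20

Derivation:
Op 1: inc R2 by 2 -> R2=(0,0,2,0) value=2
Op 2: inc R0 by 3 -> R0=(3,0,0,0) value=3
Op 3: inc R0 by 3 -> R0=(6,0,0,0) value=6
Op 4: inc R1 by 5 -> R1=(0,5,0,0) value=5
Op 5: inc R3 by 4 -> R3=(0,0,0,4) value=4
Op 6: merge R0<->R2 -> R0=(6,0,2,0) R2=(6,0,2,0)
Op 7: merge R0<->R1 -> R0=(6,5,2,0) R1=(6,5,2,0)
Op 8: merge R3<->R1 -> R3=(6,5,2,4) R1=(6,5,2,4)
Op 9: inc R1 by 3 -> R1=(6,8,2,4) value=20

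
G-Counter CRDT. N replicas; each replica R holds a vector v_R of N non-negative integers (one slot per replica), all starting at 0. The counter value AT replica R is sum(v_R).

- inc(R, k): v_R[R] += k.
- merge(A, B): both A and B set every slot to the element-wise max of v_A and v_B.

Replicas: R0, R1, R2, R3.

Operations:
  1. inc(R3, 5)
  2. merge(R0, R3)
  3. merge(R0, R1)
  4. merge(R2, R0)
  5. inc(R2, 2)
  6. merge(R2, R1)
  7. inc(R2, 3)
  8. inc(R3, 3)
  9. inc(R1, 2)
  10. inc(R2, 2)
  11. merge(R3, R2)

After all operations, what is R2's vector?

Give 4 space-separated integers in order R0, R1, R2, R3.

Answer: 0 0 7 8

Derivation:
Op 1: inc R3 by 5 -> R3=(0,0,0,5) value=5
Op 2: merge R0<->R3 -> R0=(0,0,0,5) R3=(0,0,0,5)
Op 3: merge R0<->R1 -> R0=(0,0,0,5) R1=(0,0,0,5)
Op 4: merge R2<->R0 -> R2=(0,0,0,5) R0=(0,0,0,5)
Op 5: inc R2 by 2 -> R2=(0,0,2,5) value=7
Op 6: merge R2<->R1 -> R2=(0,0,2,5) R1=(0,0,2,5)
Op 7: inc R2 by 3 -> R2=(0,0,5,5) value=10
Op 8: inc R3 by 3 -> R3=(0,0,0,8) value=8
Op 9: inc R1 by 2 -> R1=(0,2,2,5) value=9
Op 10: inc R2 by 2 -> R2=(0,0,7,5) value=12
Op 11: merge R3<->R2 -> R3=(0,0,7,8) R2=(0,0,7,8)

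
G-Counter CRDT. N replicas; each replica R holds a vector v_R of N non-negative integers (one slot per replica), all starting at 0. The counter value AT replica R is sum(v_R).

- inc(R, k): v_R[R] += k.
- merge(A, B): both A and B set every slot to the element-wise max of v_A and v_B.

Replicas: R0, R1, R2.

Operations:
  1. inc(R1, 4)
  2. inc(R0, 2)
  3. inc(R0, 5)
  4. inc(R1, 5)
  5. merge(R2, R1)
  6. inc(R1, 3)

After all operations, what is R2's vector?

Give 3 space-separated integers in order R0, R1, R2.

Op 1: inc R1 by 4 -> R1=(0,4,0) value=4
Op 2: inc R0 by 2 -> R0=(2,0,0) value=2
Op 3: inc R0 by 5 -> R0=(7,0,0) value=7
Op 4: inc R1 by 5 -> R1=(0,9,0) value=9
Op 5: merge R2<->R1 -> R2=(0,9,0) R1=(0,9,0)
Op 6: inc R1 by 3 -> R1=(0,12,0) value=12

Answer: 0 9 0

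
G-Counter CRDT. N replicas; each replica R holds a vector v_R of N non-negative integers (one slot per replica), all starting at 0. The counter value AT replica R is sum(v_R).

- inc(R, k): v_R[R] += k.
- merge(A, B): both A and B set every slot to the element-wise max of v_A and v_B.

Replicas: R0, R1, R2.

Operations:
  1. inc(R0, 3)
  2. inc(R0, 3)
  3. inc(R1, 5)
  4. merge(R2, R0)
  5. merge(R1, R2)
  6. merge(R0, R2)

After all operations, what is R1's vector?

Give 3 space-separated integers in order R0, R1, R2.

Answer: 6 5 0

Derivation:
Op 1: inc R0 by 3 -> R0=(3,0,0) value=3
Op 2: inc R0 by 3 -> R0=(6,0,0) value=6
Op 3: inc R1 by 5 -> R1=(0,5,0) value=5
Op 4: merge R2<->R0 -> R2=(6,0,0) R0=(6,0,0)
Op 5: merge R1<->R2 -> R1=(6,5,0) R2=(6,5,0)
Op 6: merge R0<->R2 -> R0=(6,5,0) R2=(6,5,0)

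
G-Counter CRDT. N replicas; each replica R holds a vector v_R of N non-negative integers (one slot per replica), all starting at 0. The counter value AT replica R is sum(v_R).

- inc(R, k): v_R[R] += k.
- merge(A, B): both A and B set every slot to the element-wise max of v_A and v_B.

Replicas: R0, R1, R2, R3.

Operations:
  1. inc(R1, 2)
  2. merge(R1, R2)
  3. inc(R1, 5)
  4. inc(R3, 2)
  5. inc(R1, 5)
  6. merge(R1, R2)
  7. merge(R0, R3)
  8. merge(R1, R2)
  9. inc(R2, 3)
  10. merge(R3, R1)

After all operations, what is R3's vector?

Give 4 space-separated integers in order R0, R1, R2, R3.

Op 1: inc R1 by 2 -> R1=(0,2,0,0) value=2
Op 2: merge R1<->R2 -> R1=(0,2,0,0) R2=(0,2,0,0)
Op 3: inc R1 by 5 -> R1=(0,7,0,0) value=7
Op 4: inc R3 by 2 -> R3=(0,0,0,2) value=2
Op 5: inc R1 by 5 -> R1=(0,12,0,0) value=12
Op 6: merge R1<->R2 -> R1=(0,12,0,0) R2=(0,12,0,0)
Op 7: merge R0<->R3 -> R0=(0,0,0,2) R3=(0,0,0,2)
Op 8: merge R1<->R2 -> R1=(0,12,0,0) R2=(0,12,0,0)
Op 9: inc R2 by 3 -> R2=(0,12,3,0) value=15
Op 10: merge R3<->R1 -> R3=(0,12,0,2) R1=(0,12,0,2)

Answer: 0 12 0 2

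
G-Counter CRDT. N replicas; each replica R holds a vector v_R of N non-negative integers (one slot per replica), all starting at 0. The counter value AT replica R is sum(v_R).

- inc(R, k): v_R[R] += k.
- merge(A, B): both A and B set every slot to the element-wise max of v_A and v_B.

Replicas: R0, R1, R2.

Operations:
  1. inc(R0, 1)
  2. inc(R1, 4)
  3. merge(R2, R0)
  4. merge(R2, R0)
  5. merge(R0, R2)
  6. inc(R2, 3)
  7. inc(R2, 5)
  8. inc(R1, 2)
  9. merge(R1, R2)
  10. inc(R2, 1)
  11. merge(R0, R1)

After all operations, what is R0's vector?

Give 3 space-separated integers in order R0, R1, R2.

Op 1: inc R0 by 1 -> R0=(1,0,0) value=1
Op 2: inc R1 by 4 -> R1=(0,4,0) value=4
Op 3: merge R2<->R0 -> R2=(1,0,0) R0=(1,0,0)
Op 4: merge R2<->R0 -> R2=(1,0,0) R0=(1,0,0)
Op 5: merge R0<->R2 -> R0=(1,0,0) R2=(1,0,0)
Op 6: inc R2 by 3 -> R2=(1,0,3) value=4
Op 7: inc R2 by 5 -> R2=(1,0,8) value=9
Op 8: inc R1 by 2 -> R1=(0,6,0) value=6
Op 9: merge R1<->R2 -> R1=(1,6,8) R2=(1,6,8)
Op 10: inc R2 by 1 -> R2=(1,6,9) value=16
Op 11: merge R0<->R1 -> R0=(1,6,8) R1=(1,6,8)

Answer: 1 6 8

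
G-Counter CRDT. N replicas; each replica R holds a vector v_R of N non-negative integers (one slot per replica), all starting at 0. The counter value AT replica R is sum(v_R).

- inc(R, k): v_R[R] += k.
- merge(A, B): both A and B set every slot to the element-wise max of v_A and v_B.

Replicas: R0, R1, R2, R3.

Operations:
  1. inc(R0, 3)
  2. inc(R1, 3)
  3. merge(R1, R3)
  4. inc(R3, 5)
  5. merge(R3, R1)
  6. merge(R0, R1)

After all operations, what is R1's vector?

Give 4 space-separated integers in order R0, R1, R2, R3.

Answer: 3 3 0 5

Derivation:
Op 1: inc R0 by 3 -> R0=(3,0,0,0) value=3
Op 2: inc R1 by 3 -> R1=(0,3,0,0) value=3
Op 3: merge R1<->R3 -> R1=(0,3,0,0) R3=(0,3,0,0)
Op 4: inc R3 by 5 -> R3=(0,3,0,5) value=8
Op 5: merge R3<->R1 -> R3=(0,3,0,5) R1=(0,3,0,5)
Op 6: merge R0<->R1 -> R0=(3,3,0,5) R1=(3,3,0,5)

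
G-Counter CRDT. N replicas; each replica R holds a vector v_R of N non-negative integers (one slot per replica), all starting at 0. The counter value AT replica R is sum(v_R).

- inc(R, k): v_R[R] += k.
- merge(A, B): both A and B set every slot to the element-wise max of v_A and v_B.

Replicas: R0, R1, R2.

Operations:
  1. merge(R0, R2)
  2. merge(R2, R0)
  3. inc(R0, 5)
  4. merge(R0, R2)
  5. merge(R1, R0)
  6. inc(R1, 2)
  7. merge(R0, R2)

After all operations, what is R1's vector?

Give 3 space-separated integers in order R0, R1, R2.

Op 1: merge R0<->R2 -> R0=(0,0,0) R2=(0,0,0)
Op 2: merge R2<->R0 -> R2=(0,0,0) R0=(0,0,0)
Op 3: inc R0 by 5 -> R0=(5,0,0) value=5
Op 4: merge R0<->R2 -> R0=(5,0,0) R2=(5,0,0)
Op 5: merge R1<->R0 -> R1=(5,0,0) R0=(5,0,0)
Op 6: inc R1 by 2 -> R1=(5,2,0) value=7
Op 7: merge R0<->R2 -> R0=(5,0,0) R2=(5,0,0)

Answer: 5 2 0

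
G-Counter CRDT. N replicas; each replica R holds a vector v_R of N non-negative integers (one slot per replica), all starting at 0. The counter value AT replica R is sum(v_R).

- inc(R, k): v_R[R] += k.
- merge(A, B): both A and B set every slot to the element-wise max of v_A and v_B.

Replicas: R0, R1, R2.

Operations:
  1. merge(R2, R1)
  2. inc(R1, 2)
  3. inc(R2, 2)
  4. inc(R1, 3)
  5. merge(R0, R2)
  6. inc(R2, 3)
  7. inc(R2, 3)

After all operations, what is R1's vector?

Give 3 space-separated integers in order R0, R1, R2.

Answer: 0 5 0

Derivation:
Op 1: merge R2<->R1 -> R2=(0,0,0) R1=(0,0,0)
Op 2: inc R1 by 2 -> R1=(0,2,0) value=2
Op 3: inc R2 by 2 -> R2=(0,0,2) value=2
Op 4: inc R1 by 3 -> R1=(0,5,0) value=5
Op 5: merge R0<->R2 -> R0=(0,0,2) R2=(0,0,2)
Op 6: inc R2 by 3 -> R2=(0,0,5) value=5
Op 7: inc R2 by 3 -> R2=(0,0,8) value=8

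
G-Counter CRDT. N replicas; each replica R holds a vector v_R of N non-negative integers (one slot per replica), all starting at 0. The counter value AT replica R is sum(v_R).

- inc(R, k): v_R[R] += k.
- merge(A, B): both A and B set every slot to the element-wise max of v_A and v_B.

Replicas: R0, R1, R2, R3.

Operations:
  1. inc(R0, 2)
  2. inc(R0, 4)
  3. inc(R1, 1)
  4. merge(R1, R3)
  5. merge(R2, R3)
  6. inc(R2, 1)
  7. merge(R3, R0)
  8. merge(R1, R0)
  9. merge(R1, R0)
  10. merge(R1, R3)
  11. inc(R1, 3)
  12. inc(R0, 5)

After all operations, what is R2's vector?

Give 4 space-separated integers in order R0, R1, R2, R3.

Op 1: inc R0 by 2 -> R0=(2,0,0,0) value=2
Op 2: inc R0 by 4 -> R0=(6,0,0,0) value=6
Op 3: inc R1 by 1 -> R1=(0,1,0,0) value=1
Op 4: merge R1<->R3 -> R1=(0,1,0,0) R3=(0,1,0,0)
Op 5: merge R2<->R3 -> R2=(0,1,0,0) R3=(0,1,0,0)
Op 6: inc R2 by 1 -> R2=(0,1,1,0) value=2
Op 7: merge R3<->R0 -> R3=(6,1,0,0) R0=(6,1,0,0)
Op 8: merge R1<->R0 -> R1=(6,1,0,0) R0=(6,1,0,0)
Op 9: merge R1<->R0 -> R1=(6,1,0,0) R0=(6,1,0,0)
Op 10: merge R1<->R3 -> R1=(6,1,0,0) R3=(6,1,0,0)
Op 11: inc R1 by 3 -> R1=(6,4,0,0) value=10
Op 12: inc R0 by 5 -> R0=(11,1,0,0) value=12

Answer: 0 1 1 0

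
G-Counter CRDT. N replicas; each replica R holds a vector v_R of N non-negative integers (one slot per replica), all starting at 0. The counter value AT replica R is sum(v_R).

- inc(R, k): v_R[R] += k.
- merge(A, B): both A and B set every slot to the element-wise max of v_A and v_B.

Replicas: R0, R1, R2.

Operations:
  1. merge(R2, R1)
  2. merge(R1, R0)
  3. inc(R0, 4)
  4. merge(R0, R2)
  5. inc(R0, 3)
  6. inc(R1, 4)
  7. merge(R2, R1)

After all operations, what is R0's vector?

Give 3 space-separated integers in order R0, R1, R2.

Op 1: merge R2<->R1 -> R2=(0,0,0) R1=(0,0,0)
Op 2: merge R1<->R0 -> R1=(0,0,0) R0=(0,0,0)
Op 3: inc R0 by 4 -> R0=(4,0,0) value=4
Op 4: merge R0<->R2 -> R0=(4,0,0) R2=(4,0,0)
Op 5: inc R0 by 3 -> R0=(7,0,0) value=7
Op 6: inc R1 by 4 -> R1=(0,4,0) value=4
Op 7: merge R2<->R1 -> R2=(4,4,0) R1=(4,4,0)

Answer: 7 0 0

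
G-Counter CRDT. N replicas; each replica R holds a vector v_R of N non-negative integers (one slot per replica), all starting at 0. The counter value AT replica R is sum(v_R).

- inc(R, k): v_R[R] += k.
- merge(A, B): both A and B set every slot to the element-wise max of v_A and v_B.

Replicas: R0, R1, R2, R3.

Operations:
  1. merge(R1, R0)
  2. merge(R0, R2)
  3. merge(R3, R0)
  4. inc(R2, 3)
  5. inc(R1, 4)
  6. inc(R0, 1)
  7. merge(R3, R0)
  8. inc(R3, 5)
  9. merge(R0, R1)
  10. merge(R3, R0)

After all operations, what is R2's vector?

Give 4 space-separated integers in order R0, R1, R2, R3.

Answer: 0 0 3 0

Derivation:
Op 1: merge R1<->R0 -> R1=(0,0,0,0) R0=(0,0,0,0)
Op 2: merge R0<->R2 -> R0=(0,0,0,0) R2=(0,0,0,0)
Op 3: merge R3<->R0 -> R3=(0,0,0,0) R0=(0,0,0,0)
Op 4: inc R2 by 3 -> R2=(0,0,3,0) value=3
Op 5: inc R1 by 4 -> R1=(0,4,0,0) value=4
Op 6: inc R0 by 1 -> R0=(1,0,0,0) value=1
Op 7: merge R3<->R0 -> R3=(1,0,0,0) R0=(1,0,0,0)
Op 8: inc R3 by 5 -> R3=(1,0,0,5) value=6
Op 9: merge R0<->R1 -> R0=(1,4,0,0) R1=(1,4,0,0)
Op 10: merge R3<->R0 -> R3=(1,4,0,5) R0=(1,4,0,5)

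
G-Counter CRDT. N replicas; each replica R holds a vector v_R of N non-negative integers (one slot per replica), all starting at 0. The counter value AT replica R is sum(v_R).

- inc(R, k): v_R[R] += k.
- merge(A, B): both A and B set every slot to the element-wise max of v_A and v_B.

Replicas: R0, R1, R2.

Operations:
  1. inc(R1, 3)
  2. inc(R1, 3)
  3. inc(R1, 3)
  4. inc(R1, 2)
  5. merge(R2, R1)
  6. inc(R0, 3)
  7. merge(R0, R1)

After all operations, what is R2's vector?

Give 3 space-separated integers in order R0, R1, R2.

Op 1: inc R1 by 3 -> R1=(0,3,0) value=3
Op 2: inc R1 by 3 -> R1=(0,6,0) value=6
Op 3: inc R1 by 3 -> R1=(0,9,0) value=9
Op 4: inc R1 by 2 -> R1=(0,11,0) value=11
Op 5: merge R2<->R1 -> R2=(0,11,0) R1=(0,11,0)
Op 6: inc R0 by 3 -> R0=(3,0,0) value=3
Op 7: merge R0<->R1 -> R0=(3,11,0) R1=(3,11,0)

Answer: 0 11 0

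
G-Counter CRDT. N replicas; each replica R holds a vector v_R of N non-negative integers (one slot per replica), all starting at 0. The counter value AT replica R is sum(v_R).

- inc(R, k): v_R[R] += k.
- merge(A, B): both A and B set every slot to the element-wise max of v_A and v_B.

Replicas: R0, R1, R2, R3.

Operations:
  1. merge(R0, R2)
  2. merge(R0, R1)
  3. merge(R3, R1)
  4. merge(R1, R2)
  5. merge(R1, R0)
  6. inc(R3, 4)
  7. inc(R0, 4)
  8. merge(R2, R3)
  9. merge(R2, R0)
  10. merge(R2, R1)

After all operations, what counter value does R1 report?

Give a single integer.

Answer: 8

Derivation:
Op 1: merge R0<->R2 -> R0=(0,0,0,0) R2=(0,0,0,0)
Op 2: merge R0<->R1 -> R0=(0,0,0,0) R1=(0,0,0,0)
Op 3: merge R3<->R1 -> R3=(0,0,0,0) R1=(0,0,0,0)
Op 4: merge R1<->R2 -> R1=(0,0,0,0) R2=(0,0,0,0)
Op 5: merge R1<->R0 -> R1=(0,0,0,0) R0=(0,0,0,0)
Op 6: inc R3 by 4 -> R3=(0,0,0,4) value=4
Op 7: inc R0 by 4 -> R0=(4,0,0,0) value=4
Op 8: merge R2<->R3 -> R2=(0,0,0,4) R3=(0,0,0,4)
Op 9: merge R2<->R0 -> R2=(4,0,0,4) R0=(4,0,0,4)
Op 10: merge R2<->R1 -> R2=(4,0,0,4) R1=(4,0,0,4)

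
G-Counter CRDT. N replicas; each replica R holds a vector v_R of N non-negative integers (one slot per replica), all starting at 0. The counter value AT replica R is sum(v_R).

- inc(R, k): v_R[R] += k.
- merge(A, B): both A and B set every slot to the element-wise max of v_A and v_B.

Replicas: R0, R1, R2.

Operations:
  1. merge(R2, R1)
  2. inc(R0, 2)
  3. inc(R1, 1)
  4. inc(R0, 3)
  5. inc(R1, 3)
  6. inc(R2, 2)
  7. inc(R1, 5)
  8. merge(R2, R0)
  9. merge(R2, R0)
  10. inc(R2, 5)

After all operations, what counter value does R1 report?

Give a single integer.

Answer: 9

Derivation:
Op 1: merge R2<->R1 -> R2=(0,0,0) R1=(0,0,0)
Op 2: inc R0 by 2 -> R0=(2,0,0) value=2
Op 3: inc R1 by 1 -> R1=(0,1,0) value=1
Op 4: inc R0 by 3 -> R0=(5,0,0) value=5
Op 5: inc R1 by 3 -> R1=(0,4,0) value=4
Op 6: inc R2 by 2 -> R2=(0,0,2) value=2
Op 7: inc R1 by 5 -> R1=(0,9,0) value=9
Op 8: merge R2<->R0 -> R2=(5,0,2) R0=(5,0,2)
Op 9: merge R2<->R0 -> R2=(5,0,2) R0=(5,0,2)
Op 10: inc R2 by 5 -> R2=(5,0,7) value=12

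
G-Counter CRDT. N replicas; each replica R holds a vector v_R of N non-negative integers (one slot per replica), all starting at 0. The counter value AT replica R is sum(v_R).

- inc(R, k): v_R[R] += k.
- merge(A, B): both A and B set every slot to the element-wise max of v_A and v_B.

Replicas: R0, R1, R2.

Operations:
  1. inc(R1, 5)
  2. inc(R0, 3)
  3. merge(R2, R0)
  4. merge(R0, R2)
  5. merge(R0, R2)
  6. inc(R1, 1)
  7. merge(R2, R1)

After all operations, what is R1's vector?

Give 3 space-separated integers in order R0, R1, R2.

Op 1: inc R1 by 5 -> R1=(0,5,0) value=5
Op 2: inc R0 by 3 -> R0=(3,0,0) value=3
Op 3: merge R2<->R0 -> R2=(3,0,0) R0=(3,0,0)
Op 4: merge R0<->R2 -> R0=(3,0,0) R2=(3,0,0)
Op 5: merge R0<->R2 -> R0=(3,0,0) R2=(3,0,0)
Op 6: inc R1 by 1 -> R1=(0,6,0) value=6
Op 7: merge R2<->R1 -> R2=(3,6,0) R1=(3,6,0)

Answer: 3 6 0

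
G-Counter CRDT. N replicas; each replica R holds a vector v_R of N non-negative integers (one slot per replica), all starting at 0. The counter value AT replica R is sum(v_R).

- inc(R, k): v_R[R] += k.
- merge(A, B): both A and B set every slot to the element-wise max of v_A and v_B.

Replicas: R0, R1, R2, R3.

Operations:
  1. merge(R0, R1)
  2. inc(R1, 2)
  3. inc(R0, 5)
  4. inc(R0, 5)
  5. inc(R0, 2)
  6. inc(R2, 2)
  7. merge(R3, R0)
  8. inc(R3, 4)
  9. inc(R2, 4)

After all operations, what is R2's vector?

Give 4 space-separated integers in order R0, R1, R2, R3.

Op 1: merge R0<->R1 -> R0=(0,0,0,0) R1=(0,0,0,0)
Op 2: inc R1 by 2 -> R1=(0,2,0,0) value=2
Op 3: inc R0 by 5 -> R0=(5,0,0,0) value=5
Op 4: inc R0 by 5 -> R0=(10,0,0,0) value=10
Op 5: inc R0 by 2 -> R0=(12,0,0,0) value=12
Op 6: inc R2 by 2 -> R2=(0,0,2,0) value=2
Op 7: merge R3<->R0 -> R3=(12,0,0,0) R0=(12,0,0,0)
Op 8: inc R3 by 4 -> R3=(12,0,0,4) value=16
Op 9: inc R2 by 4 -> R2=(0,0,6,0) value=6

Answer: 0 0 6 0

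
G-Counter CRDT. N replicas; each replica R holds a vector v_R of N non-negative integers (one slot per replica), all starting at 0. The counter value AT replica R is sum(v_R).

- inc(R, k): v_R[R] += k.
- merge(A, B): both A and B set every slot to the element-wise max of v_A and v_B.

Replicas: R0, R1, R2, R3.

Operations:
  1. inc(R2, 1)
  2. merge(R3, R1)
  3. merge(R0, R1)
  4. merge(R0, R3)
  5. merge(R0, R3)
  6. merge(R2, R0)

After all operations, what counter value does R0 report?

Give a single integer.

Op 1: inc R2 by 1 -> R2=(0,0,1,0) value=1
Op 2: merge R3<->R1 -> R3=(0,0,0,0) R1=(0,0,0,0)
Op 3: merge R0<->R1 -> R0=(0,0,0,0) R1=(0,0,0,0)
Op 4: merge R0<->R3 -> R0=(0,0,0,0) R3=(0,0,0,0)
Op 5: merge R0<->R3 -> R0=(0,0,0,0) R3=(0,0,0,0)
Op 6: merge R2<->R0 -> R2=(0,0,1,0) R0=(0,0,1,0)

Answer: 1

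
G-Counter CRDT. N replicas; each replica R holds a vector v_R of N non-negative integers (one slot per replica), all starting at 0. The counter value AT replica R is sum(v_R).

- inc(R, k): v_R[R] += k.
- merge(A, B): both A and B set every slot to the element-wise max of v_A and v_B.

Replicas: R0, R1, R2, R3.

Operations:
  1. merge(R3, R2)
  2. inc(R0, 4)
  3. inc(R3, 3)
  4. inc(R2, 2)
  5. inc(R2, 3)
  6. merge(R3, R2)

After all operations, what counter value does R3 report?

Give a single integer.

Op 1: merge R3<->R2 -> R3=(0,0,0,0) R2=(0,0,0,0)
Op 2: inc R0 by 4 -> R0=(4,0,0,0) value=4
Op 3: inc R3 by 3 -> R3=(0,0,0,3) value=3
Op 4: inc R2 by 2 -> R2=(0,0,2,0) value=2
Op 5: inc R2 by 3 -> R2=(0,0,5,0) value=5
Op 6: merge R3<->R2 -> R3=(0,0,5,3) R2=(0,0,5,3)

Answer: 8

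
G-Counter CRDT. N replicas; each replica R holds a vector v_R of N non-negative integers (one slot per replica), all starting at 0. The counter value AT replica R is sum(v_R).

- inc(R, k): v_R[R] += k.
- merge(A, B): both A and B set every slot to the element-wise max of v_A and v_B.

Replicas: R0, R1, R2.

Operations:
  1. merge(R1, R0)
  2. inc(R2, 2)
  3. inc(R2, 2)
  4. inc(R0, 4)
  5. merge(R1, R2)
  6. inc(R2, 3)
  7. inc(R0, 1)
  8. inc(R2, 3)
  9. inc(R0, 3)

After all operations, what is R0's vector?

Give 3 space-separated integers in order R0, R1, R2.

Answer: 8 0 0

Derivation:
Op 1: merge R1<->R0 -> R1=(0,0,0) R0=(0,0,0)
Op 2: inc R2 by 2 -> R2=(0,0,2) value=2
Op 3: inc R2 by 2 -> R2=(0,0,4) value=4
Op 4: inc R0 by 4 -> R0=(4,0,0) value=4
Op 5: merge R1<->R2 -> R1=(0,0,4) R2=(0,0,4)
Op 6: inc R2 by 3 -> R2=(0,0,7) value=7
Op 7: inc R0 by 1 -> R0=(5,0,0) value=5
Op 8: inc R2 by 3 -> R2=(0,0,10) value=10
Op 9: inc R0 by 3 -> R0=(8,0,0) value=8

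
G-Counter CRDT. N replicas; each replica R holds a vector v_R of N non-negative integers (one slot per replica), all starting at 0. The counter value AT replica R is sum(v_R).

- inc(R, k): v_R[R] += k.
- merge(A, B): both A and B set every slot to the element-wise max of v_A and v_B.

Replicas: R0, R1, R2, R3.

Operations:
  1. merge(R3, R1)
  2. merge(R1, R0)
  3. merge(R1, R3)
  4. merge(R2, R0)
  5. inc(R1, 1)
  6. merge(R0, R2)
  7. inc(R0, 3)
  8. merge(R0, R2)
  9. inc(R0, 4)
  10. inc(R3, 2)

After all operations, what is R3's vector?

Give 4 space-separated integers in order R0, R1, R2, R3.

Answer: 0 0 0 2

Derivation:
Op 1: merge R3<->R1 -> R3=(0,0,0,0) R1=(0,0,0,0)
Op 2: merge R1<->R0 -> R1=(0,0,0,0) R0=(0,0,0,0)
Op 3: merge R1<->R3 -> R1=(0,0,0,0) R3=(0,0,0,0)
Op 4: merge R2<->R0 -> R2=(0,0,0,0) R0=(0,0,0,0)
Op 5: inc R1 by 1 -> R1=(0,1,0,0) value=1
Op 6: merge R0<->R2 -> R0=(0,0,0,0) R2=(0,0,0,0)
Op 7: inc R0 by 3 -> R0=(3,0,0,0) value=3
Op 8: merge R0<->R2 -> R0=(3,0,0,0) R2=(3,0,0,0)
Op 9: inc R0 by 4 -> R0=(7,0,0,0) value=7
Op 10: inc R3 by 2 -> R3=(0,0,0,2) value=2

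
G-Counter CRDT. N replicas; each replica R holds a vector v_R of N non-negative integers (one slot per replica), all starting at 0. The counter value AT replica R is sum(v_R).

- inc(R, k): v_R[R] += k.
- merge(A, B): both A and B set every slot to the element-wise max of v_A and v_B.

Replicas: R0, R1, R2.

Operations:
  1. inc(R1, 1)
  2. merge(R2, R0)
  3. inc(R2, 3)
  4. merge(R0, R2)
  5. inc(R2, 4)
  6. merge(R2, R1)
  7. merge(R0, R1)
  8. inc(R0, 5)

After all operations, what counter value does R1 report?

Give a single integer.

Op 1: inc R1 by 1 -> R1=(0,1,0) value=1
Op 2: merge R2<->R0 -> R2=(0,0,0) R0=(0,0,0)
Op 3: inc R2 by 3 -> R2=(0,0,3) value=3
Op 4: merge R0<->R2 -> R0=(0,0,3) R2=(0,0,3)
Op 5: inc R2 by 4 -> R2=(0,0,7) value=7
Op 6: merge R2<->R1 -> R2=(0,1,7) R1=(0,1,7)
Op 7: merge R0<->R1 -> R0=(0,1,7) R1=(0,1,7)
Op 8: inc R0 by 5 -> R0=(5,1,7) value=13

Answer: 8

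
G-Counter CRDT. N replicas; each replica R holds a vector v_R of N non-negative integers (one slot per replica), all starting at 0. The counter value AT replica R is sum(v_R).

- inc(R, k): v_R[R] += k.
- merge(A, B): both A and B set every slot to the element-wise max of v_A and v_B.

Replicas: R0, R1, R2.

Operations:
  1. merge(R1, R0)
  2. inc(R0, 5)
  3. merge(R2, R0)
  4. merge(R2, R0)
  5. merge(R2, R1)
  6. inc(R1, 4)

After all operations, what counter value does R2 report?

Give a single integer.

Answer: 5

Derivation:
Op 1: merge R1<->R0 -> R1=(0,0,0) R0=(0,0,0)
Op 2: inc R0 by 5 -> R0=(5,0,0) value=5
Op 3: merge R2<->R0 -> R2=(5,0,0) R0=(5,0,0)
Op 4: merge R2<->R0 -> R2=(5,0,0) R0=(5,0,0)
Op 5: merge R2<->R1 -> R2=(5,0,0) R1=(5,0,0)
Op 6: inc R1 by 4 -> R1=(5,4,0) value=9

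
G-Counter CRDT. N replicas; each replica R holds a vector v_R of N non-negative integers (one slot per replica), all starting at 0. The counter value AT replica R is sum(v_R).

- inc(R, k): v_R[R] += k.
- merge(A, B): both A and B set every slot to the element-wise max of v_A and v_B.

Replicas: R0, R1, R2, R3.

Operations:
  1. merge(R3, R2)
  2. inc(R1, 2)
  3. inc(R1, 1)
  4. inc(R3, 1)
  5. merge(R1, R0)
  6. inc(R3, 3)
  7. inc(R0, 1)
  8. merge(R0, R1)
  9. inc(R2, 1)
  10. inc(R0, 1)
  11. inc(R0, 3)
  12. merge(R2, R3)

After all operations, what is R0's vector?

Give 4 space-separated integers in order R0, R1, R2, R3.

Answer: 5 3 0 0

Derivation:
Op 1: merge R3<->R2 -> R3=(0,0,0,0) R2=(0,0,0,0)
Op 2: inc R1 by 2 -> R1=(0,2,0,0) value=2
Op 3: inc R1 by 1 -> R1=(0,3,0,0) value=3
Op 4: inc R3 by 1 -> R3=(0,0,0,1) value=1
Op 5: merge R1<->R0 -> R1=(0,3,0,0) R0=(0,3,0,0)
Op 6: inc R3 by 3 -> R3=(0,0,0,4) value=4
Op 7: inc R0 by 1 -> R0=(1,3,0,0) value=4
Op 8: merge R0<->R1 -> R0=(1,3,0,0) R1=(1,3,0,0)
Op 9: inc R2 by 1 -> R2=(0,0,1,0) value=1
Op 10: inc R0 by 1 -> R0=(2,3,0,0) value=5
Op 11: inc R0 by 3 -> R0=(5,3,0,0) value=8
Op 12: merge R2<->R3 -> R2=(0,0,1,4) R3=(0,0,1,4)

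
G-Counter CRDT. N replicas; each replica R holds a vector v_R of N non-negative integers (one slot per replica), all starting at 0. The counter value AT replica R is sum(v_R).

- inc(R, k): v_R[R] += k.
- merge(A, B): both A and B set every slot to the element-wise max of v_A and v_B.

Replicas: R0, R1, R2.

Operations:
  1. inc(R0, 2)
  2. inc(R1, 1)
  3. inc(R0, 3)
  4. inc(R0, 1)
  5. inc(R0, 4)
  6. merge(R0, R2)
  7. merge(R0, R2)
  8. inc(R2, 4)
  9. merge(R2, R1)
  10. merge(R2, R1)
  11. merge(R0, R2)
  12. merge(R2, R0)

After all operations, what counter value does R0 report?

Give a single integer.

Answer: 15

Derivation:
Op 1: inc R0 by 2 -> R0=(2,0,0) value=2
Op 2: inc R1 by 1 -> R1=(0,1,0) value=1
Op 3: inc R0 by 3 -> R0=(5,0,0) value=5
Op 4: inc R0 by 1 -> R0=(6,0,0) value=6
Op 5: inc R0 by 4 -> R0=(10,0,0) value=10
Op 6: merge R0<->R2 -> R0=(10,0,0) R2=(10,0,0)
Op 7: merge R0<->R2 -> R0=(10,0,0) R2=(10,0,0)
Op 8: inc R2 by 4 -> R2=(10,0,4) value=14
Op 9: merge R2<->R1 -> R2=(10,1,4) R1=(10,1,4)
Op 10: merge R2<->R1 -> R2=(10,1,4) R1=(10,1,4)
Op 11: merge R0<->R2 -> R0=(10,1,4) R2=(10,1,4)
Op 12: merge R2<->R0 -> R2=(10,1,4) R0=(10,1,4)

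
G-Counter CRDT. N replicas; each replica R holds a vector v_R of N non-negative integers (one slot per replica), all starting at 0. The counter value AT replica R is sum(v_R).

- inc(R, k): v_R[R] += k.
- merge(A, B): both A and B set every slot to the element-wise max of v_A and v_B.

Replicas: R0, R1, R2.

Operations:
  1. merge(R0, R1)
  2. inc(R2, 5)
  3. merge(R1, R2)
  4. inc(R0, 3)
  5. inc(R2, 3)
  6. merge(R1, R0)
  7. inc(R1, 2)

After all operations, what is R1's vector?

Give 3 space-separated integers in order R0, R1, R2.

Answer: 3 2 5

Derivation:
Op 1: merge R0<->R1 -> R0=(0,0,0) R1=(0,0,0)
Op 2: inc R2 by 5 -> R2=(0,0,5) value=5
Op 3: merge R1<->R2 -> R1=(0,0,5) R2=(0,0,5)
Op 4: inc R0 by 3 -> R0=(3,0,0) value=3
Op 5: inc R2 by 3 -> R2=(0,0,8) value=8
Op 6: merge R1<->R0 -> R1=(3,0,5) R0=(3,0,5)
Op 7: inc R1 by 2 -> R1=(3,2,5) value=10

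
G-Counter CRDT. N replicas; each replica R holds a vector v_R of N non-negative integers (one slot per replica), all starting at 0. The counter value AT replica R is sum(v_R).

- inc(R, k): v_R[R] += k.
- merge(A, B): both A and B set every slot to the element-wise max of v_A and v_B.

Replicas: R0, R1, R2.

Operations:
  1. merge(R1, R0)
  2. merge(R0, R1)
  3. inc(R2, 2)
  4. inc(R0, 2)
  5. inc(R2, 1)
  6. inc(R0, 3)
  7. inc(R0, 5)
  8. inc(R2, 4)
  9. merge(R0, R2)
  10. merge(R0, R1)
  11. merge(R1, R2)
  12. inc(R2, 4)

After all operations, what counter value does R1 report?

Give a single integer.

Op 1: merge R1<->R0 -> R1=(0,0,0) R0=(0,0,0)
Op 2: merge R0<->R1 -> R0=(0,0,0) R1=(0,0,0)
Op 3: inc R2 by 2 -> R2=(0,0,2) value=2
Op 4: inc R0 by 2 -> R0=(2,0,0) value=2
Op 5: inc R2 by 1 -> R2=(0,0,3) value=3
Op 6: inc R0 by 3 -> R0=(5,0,0) value=5
Op 7: inc R0 by 5 -> R0=(10,0,0) value=10
Op 8: inc R2 by 4 -> R2=(0,0,7) value=7
Op 9: merge R0<->R2 -> R0=(10,0,7) R2=(10,0,7)
Op 10: merge R0<->R1 -> R0=(10,0,7) R1=(10,0,7)
Op 11: merge R1<->R2 -> R1=(10,0,7) R2=(10,0,7)
Op 12: inc R2 by 4 -> R2=(10,0,11) value=21

Answer: 17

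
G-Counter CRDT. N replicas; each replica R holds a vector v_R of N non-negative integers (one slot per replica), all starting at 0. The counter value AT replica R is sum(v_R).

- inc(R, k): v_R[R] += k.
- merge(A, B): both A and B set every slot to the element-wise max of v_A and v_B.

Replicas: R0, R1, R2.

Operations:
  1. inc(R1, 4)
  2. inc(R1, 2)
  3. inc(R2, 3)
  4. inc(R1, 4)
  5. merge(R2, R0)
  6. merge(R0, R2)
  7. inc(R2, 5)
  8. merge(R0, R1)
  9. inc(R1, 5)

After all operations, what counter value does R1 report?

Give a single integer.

Op 1: inc R1 by 4 -> R1=(0,4,0) value=4
Op 2: inc R1 by 2 -> R1=(0,6,0) value=6
Op 3: inc R2 by 3 -> R2=(0,0,3) value=3
Op 4: inc R1 by 4 -> R1=(0,10,0) value=10
Op 5: merge R2<->R0 -> R2=(0,0,3) R0=(0,0,3)
Op 6: merge R0<->R2 -> R0=(0,0,3) R2=(0,0,3)
Op 7: inc R2 by 5 -> R2=(0,0,8) value=8
Op 8: merge R0<->R1 -> R0=(0,10,3) R1=(0,10,3)
Op 9: inc R1 by 5 -> R1=(0,15,3) value=18

Answer: 18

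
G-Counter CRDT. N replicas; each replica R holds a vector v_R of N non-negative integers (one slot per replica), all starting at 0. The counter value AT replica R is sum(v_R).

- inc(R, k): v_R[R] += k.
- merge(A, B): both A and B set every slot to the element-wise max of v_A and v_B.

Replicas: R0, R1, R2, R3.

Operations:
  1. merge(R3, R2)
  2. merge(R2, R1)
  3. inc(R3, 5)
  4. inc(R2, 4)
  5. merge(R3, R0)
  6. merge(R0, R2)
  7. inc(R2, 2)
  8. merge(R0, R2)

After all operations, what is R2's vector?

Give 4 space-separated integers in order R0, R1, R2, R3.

Answer: 0 0 6 5

Derivation:
Op 1: merge R3<->R2 -> R3=(0,0,0,0) R2=(0,0,0,0)
Op 2: merge R2<->R1 -> R2=(0,0,0,0) R1=(0,0,0,0)
Op 3: inc R3 by 5 -> R3=(0,0,0,5) value=5
Op 4: inc R2 by 4 -> R2=(0,0,4,0) value=4
Op 5: merge R3<->R0 -> R3=(0,0,0,5) R0=(0,0,0,5)
Op 6: merge R0<->R2 -> R0=(0,0,4,5) R2=(0,0,4,5)
Op 7: inc R2 by 2 -> R2=(0,0,6,5) value=11
Op 8: merge R0<->R2 -> R0=(0,0,6,5) R2=(0,0,6,5)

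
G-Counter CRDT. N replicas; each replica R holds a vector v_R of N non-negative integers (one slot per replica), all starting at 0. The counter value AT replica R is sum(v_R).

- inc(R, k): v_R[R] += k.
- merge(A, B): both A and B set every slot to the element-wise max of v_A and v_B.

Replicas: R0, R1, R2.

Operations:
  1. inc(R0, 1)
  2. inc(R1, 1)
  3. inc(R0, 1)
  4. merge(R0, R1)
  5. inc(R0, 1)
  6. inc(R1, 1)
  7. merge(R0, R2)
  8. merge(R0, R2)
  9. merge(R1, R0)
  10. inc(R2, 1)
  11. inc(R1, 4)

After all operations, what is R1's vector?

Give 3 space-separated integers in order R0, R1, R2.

Answer: 3 6 0

Derivation:
Op 1: inc R0 by 1 -> R0=(1,0,0) value=1
Op 2: inc R1 by 1 -> R1=(0,1,0) value=1
Op 3: inc R0 by 1 -> R0=(2,0,0) value=2
Op 4: merge R0<->R1 -> R0=(2,1,0) R1=(2,1,0)
Op 5: inc R0 by 1 -> R0=(3,1,0) value=4
Op 6: inc R1 by 1 -> R1=(2,2,0) value=4
Op 7: merge R0<->R2 -> R0=(3,1,0) R2=(3,1,0)
Op 8: merge R0<->R2 -> R0=(3,1,0) R2=(3,1,0)
Op 9: merge R1<->R0 -> R1=(3,2,0) R0=(3,2,0)
Op 10: inc R2 by 1 -> R2=(3,1,1) value=5
Op 11: inc R1 by 4 -> R1=(3,6,0) value=9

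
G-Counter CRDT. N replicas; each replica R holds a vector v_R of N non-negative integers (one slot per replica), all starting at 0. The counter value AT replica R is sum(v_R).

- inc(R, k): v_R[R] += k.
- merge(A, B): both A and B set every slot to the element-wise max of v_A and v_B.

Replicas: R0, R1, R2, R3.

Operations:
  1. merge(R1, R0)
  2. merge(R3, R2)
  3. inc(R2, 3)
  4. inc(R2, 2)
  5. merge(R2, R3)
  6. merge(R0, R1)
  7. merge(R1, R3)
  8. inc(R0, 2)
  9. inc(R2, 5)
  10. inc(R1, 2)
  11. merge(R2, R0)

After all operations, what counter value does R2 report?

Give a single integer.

Answer: 12

Derivation:
Op 1: merge R1<->R0 -> R1=(0,0,0,0) R0=(0,0,0,0)
Op 2: merge R3<->R2 -> R3=(0,0,0,0) R2=(0,0,0,0)
Op 3: inc R2 by 3 -> R2=(0,0,3,0) value=3
Op 4: inc R2 by 2 -> R2=(0,0,5,0) value=5
Op 5: merge R2<->R3 -> R2=(0,0,5,0) R3=(0,0,5,0)
Op 6: merge R0<->R1 -> R0=(0,0,0,0) R1=(0,0,0,0)
Op 7: merge R1<->R3 -> R1=(0,0,5,0) R3=(0,0,5,0)
Op 8: inc R0 by 2 -> R0=(2,0,0,0) value=2
Op 9: inc R2 by 5 -> R2=(0,0,10,0) value=10
Op 10: inc R1 by 2 -> R1=(0,2,5,0) value=7
Op 11: merge R2<->R0 -> R2=(2,0,10,0) R0=(2,0,10,0)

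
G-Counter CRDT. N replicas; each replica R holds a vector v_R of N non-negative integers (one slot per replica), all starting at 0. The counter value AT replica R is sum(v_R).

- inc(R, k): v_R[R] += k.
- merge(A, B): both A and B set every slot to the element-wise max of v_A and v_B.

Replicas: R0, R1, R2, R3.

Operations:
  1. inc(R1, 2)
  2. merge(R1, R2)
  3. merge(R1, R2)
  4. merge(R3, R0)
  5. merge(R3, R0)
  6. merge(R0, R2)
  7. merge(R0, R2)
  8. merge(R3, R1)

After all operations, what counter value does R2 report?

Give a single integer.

Op 1: inc R1 by 2 -> R1=(0,2,0,0) value=2
Op 2: merge R1<->R2 -> R1=(0,2,0,0) R2=(0,2,0,0)
Op 3: merge R1<->R2 -> R1=(0,2,0,0) R2=(0,2,0,0)
Op 4: merge R3<->R0 -> R3=(0,0,0,0) R0=(0,0,0,0)
Op 5: merge R3<->R0 -> R3=(0,0,0,0) R0=(0,0,0,0)
Op 6: merge R0<->R2 -> R0=(0,2,0,0) R2=(0,2,0,0)
Op 7: merge R0<->R2 -> R0=(0,2,0,0) R2=(0,2,0,0)
Op 8: merge R3<->R1 -> R3=(0,2,0,0) R1=(0,2,0,0)

Answer: 2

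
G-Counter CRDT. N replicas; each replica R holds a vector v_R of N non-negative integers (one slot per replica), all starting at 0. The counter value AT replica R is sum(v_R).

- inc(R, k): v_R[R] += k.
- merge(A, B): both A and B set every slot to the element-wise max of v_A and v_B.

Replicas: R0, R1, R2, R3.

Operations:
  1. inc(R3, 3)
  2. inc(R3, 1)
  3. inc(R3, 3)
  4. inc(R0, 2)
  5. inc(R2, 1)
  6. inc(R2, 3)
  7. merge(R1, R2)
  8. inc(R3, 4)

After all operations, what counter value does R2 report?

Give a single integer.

Op 1: inc R3 by 3 -> R3=(0,0,0,3) value=3
Op 2: inc R3 by 1 -> R3=(0,0,0,4) value=4
Op 3: inc R3 by 3 -> R3=(0,0,0,7) value=7
Op 4: inc R0 by 2 -> R0=(2,0,0,0) value=2
Op 5: inc R2 by 1 -> R2=(0,0,1,0) value=1
Op 6: inc R2 by 3 -> R2=(0,0,4,0) value=4
Op 7: merge R1<->R2 -> R1=(0,0,4,0) R2=(0,0,4,0)
Op 8: inc R3 by 4 -> R3=(0,0,0,11) value=11

Answer: 4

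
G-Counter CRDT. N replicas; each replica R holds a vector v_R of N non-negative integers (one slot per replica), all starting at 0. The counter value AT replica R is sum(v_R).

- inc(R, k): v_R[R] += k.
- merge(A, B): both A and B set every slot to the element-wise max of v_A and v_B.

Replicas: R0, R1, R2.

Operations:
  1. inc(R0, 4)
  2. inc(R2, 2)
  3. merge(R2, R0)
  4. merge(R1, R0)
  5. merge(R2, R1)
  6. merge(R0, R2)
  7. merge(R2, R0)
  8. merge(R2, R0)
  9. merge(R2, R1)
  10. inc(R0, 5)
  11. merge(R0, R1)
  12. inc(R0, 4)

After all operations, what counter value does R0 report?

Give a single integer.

Op 1: inc R0 by 4 -> R0=(4,0,0) value=4
Op 2: inc R2 by 2 -> R2=(0,0,2) value=2
Op 3: merge R2<->R0 -> R2=(4,0,2) R0=(4,0,2)
Op 4: merge R1<->R0 -> R1=(4,0,2) R0=(4,0,2)
Op 5: merge R2<->R1 -> R2=(4,0,2) R1=(4,0,2)
Op 6: merge R0<->R2 -> R0=(4,0,2) R2=(4,0,2)
Op 7: merge R2<->R0 -> R2=(4,0,2) R0=(4,0,2)
Op 8: merge R2<->R0 -> R2=(4,0,2) R0=(4,0,2)
Op 9: merge R2<->R1 -> R2=(4,0,2) R1=(4,0,2)
Op 10: inc R0 by 5 -> R0=(9,0,2) value=11
Op 11: merge R0<->R1 -> R0=(9,0,2) R1=(9,0,2)
Op 12: inc R0 by 4 -> R0=(13,0,2) value=15

Answer: 15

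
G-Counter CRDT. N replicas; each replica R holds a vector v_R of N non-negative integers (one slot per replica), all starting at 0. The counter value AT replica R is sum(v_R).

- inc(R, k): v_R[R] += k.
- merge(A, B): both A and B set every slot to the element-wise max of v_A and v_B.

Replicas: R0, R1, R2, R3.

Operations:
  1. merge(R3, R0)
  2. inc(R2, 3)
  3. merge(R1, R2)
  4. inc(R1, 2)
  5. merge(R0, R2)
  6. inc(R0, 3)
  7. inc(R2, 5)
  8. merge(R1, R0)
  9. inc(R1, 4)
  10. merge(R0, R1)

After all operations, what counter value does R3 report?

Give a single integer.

Op 1: merge R3<->R0 -> R3=(0,0,0,0) R0=(0,0,0,0)
Op 2: inc R2 by 3 -> R2=(0,0,3,0) value=3
Op 3: merge R1<->R2 -> R1=(0,0,3,0) R2=(0,0,3,0)
Op 4: inc R1 by 2 -> R1=(0,2,3,0) value=5
Op 5: merge R0<->R2 -> R0=(0,0,3,0) R2=(0,0,3,0)
Op 6: inc R0 by 3 -> R0=(3,0,3,0) value=6
Op 7: inc R2 by 5 -> R2=(0,0,8,0) value=8
Op 8: merge R1<->R0 -> R1=(3,2,3,0) R0=(3,2,3,0)
Op 9: inc R1 by 4 -> R1=(3,6,3,0) value=12
Op 10: merge R0<->R1 -> R0=(3,6,3,0) R1=(3,6,3,0)

Answer: 0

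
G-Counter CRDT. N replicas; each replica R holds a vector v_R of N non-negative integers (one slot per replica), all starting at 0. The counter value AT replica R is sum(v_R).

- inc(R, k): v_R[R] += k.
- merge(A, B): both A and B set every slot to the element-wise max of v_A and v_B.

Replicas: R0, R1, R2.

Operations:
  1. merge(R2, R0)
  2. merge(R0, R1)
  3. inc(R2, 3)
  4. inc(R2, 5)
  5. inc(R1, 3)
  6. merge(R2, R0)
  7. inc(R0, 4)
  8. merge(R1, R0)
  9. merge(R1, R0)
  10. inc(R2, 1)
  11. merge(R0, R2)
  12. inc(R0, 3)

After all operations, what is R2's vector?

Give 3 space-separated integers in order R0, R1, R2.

Answer: 4 3 9

Derivation:
Op 1: merge R2<->R0 -> R2=(0,0,0) R0=(0,0,0)
Op 2: merge R0<->R1 -> R0=(0,0,0) R1=(0,0,0)
Op 3: inc R2 by 3 -> R2=(0,0,3) value=3
Op 4: inc R2 by 5 -> R2=(0,0,8) value=8
Op 5: inc R1 by 3 -> R1=(0,3,0) value=3
Op 6: merge R2<->R0 -> R2=(0,0,8) R0=(0,0,8)
Op 7: inc R0 by 4 -> R0=(4,0,8) value=12
Op 8: merge R1<->R0 -> R1=(4,3,8) R0=(4,3,8)
Op 9: merge R1<->R0 -> R1=(4,3,8) R0=(4,3,8)
Op 10: inc R2 by 1 -> R2=(0,0,9) value=9
Op 11: merge R0<->R2 -> R0=(4,3,9) R2=(4,3,9)
Op 12: inc R0 by 3 -> R0=(7,3,9) value=19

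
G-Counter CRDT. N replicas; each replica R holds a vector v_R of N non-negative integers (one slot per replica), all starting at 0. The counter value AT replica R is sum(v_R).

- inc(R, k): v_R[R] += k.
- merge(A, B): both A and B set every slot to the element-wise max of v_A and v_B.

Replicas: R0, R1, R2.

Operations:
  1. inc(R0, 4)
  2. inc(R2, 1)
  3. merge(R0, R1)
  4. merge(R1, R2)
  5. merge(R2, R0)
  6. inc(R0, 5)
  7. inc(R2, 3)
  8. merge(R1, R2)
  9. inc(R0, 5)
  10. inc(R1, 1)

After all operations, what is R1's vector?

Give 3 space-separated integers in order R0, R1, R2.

Op 1: inc R0 by 4 -> R0=(4,0,0) value=4
Op 2: inc R2 by 1 -> R2=(0,0,1) value=1
Op 3: merge R0<->R1 -> R0=(4,0,0) R1=(4,0,0)
Op 4: merge R1<->R2 -> R1=(4,0,1) R2=(4,0,1)
Op 5: merge R2<->R0 -> R2=(4,0,1) R0=(4,0,1)
Op 6: inc R0 by 5 -> R0=(9,0,1) value=10
Op 7: inc R2 by 3 -> R2=(4,0,4) value=8
Op 8: merge R1<->R2 -> R1=(4,0,4) R2=(4,0,4)
Op 9: inc R0 by 5 -> R0=(14,0,1) value=15
Op 10: inc R1 by 1 -> R1=(4,1,4) value=9

Answer: 4 1 4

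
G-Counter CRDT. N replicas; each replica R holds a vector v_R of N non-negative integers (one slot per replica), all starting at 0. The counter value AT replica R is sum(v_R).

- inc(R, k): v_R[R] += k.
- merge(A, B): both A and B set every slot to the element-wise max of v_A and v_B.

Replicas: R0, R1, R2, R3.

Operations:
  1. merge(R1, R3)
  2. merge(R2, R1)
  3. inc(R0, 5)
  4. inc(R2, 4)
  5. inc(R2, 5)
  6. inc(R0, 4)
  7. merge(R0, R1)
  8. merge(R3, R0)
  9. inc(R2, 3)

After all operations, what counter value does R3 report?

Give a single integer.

Answer: 9

Derivation:
Op 1: merge R1<->R3 -> R1=(0,0,0,0) R3=(0,0,0,0)
Op 2: merge R2<->R1 -> R2=(0,0,0,0) R1=(0,0,0,0)
Op 3: inc R0 by 5 -> R0=(5,0,0,0) value=5
Op 4: inc R2 by 4 -> R2=(0,0,4,0) value=4
Op 5: inc R2 by 5 -> R2=(0,0,9,0) value=9
Op 6: inc R0 by 4 -> R0=(9,0,0,0) value=9
Op 7: merge R0<->R1 -> R0=(9,0,0,0) R1=(9,0,0,0)
Op 8: merge R3<->R0 -> R3=(9,0,0,0) R0=(9,0,0,0)
Op 9: inc R2 by 3 -> R2=(0,0,12,0) value=12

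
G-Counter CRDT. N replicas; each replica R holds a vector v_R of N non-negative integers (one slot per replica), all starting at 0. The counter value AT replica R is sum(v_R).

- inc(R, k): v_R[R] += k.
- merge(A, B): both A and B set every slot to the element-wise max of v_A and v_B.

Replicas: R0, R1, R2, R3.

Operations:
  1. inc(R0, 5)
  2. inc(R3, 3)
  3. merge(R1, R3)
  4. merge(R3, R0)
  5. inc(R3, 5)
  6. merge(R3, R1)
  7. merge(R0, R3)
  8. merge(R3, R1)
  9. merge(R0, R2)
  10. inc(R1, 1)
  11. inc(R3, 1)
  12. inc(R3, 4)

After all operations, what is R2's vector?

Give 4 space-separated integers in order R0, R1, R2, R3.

Op 1: inc R0 by 5 -> R0=(5,0,0,0) value=5
Op 2: inc R3 by 3 -> R3=(0,0,0,3) value=3
Op 3: merge R1<->R3 -> R1=(0,0,0,3) R3=(0,0,0,3)
Op 4: merge R3<->R0 -> R3=(5,0,0,3) R0=(5,0,0,3)
Op 5: inc R3 by 5 -> R3=(5,0,0,8) value=13
Op 6: merge R3<->R1 -> R3=(5,0,0,8) R1=(5,0,0,8)
Op 7: merge R0<->R3 -> R0=(5,0,0,8) R3=(5,0,0,8)
Op 8: merge R3<->R1 -> R3=(5,0,0,8) R1=(5,0,0,8)
Op 9: merge R0<->R2 -> R0=(5,0,0,8) R2=(5,0,0,8)
Op 10: inc R1 by 1 -> R1=(5,1,0,8) value=14
Op 11: inc R3 by 1 -> R3=(5,0,0,9) value=14
Op 12: inc R3 by 4 -> R3=(5,0,0,13) value=18

Answer: 5 0 0 8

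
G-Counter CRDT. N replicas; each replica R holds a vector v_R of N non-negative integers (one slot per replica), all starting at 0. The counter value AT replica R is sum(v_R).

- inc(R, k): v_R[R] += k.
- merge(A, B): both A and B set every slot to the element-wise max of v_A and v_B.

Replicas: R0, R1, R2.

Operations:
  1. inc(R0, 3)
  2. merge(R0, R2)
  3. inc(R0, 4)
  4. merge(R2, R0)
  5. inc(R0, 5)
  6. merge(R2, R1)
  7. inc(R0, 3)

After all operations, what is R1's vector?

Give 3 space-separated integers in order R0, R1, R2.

Op 1: inc R0 by 3 -> R0=(3,0,0) value=3
Op 2: merge R0<->R2 -> R0=(3,0,0) R2=(3,0,0)
Op 3: inc R0 by 4 -> R0=(7,0,0) value=7
Op 4: merge R2<->R0 -> R2=(7,0,0) R0=(7,0,0)
Op 5: inc R0 by 5 -> R0=(12,0,0) value=12
Op 6: merge R2<->R1 -> R2=(7,0,0) R1=(7,0,0)
Op 7: inc R0 by 3 -> R0=(15,0,0) value=15

Answer: 7 0 0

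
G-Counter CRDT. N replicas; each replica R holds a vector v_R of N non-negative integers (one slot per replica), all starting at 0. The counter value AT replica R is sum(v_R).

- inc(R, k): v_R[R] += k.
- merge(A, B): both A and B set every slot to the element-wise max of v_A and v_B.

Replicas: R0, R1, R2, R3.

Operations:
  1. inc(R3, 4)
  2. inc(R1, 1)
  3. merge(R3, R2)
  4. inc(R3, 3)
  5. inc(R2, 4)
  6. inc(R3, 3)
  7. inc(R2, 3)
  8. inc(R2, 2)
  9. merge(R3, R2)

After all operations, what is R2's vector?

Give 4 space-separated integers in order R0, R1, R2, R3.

Op 1: inc R3 by 4 -> R3=(0,0,0,4) value=4
Op 2: inc R1 by 1 -> R1=(0,1,0,0) value=1
Op 3: merge R3<->R2 -> R3=(0,0,0,4) R2=(0,0,0,4)
Op 4: inc R3 by 3 -> R3=(0,0,0,7) value=7
Op 5: inc R2 by 4 -> R2=(0,0,4,4) value=8
Op 6: inc R3 by 3 -> R3=(0,0,0,10) value=10
Op 7: inc R2 by 3 -> R2=(0,0,7,4) value=11
Op 8: inc R2 by 2 -> R2=(0,0,9,4) value=13
Op 9: merge R3<->R2 -> R3=(0,0,9,10) R2=(0,0,9,10)

Answer: 0 0 9 10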